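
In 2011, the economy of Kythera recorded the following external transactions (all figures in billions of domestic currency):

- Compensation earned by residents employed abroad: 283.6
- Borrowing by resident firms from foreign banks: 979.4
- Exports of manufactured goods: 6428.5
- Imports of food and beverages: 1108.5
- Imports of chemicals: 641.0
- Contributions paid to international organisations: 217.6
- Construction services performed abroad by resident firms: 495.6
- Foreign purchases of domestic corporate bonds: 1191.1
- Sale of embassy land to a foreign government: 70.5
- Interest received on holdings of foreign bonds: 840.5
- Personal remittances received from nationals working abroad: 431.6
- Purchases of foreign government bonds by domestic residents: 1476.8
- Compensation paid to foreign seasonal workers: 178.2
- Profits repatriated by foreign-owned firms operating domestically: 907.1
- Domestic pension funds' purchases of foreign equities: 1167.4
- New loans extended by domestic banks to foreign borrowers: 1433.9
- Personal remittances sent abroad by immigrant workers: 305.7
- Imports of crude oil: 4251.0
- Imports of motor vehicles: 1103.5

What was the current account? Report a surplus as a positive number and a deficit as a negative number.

Goods: -641.0 - 1103.5 + 6428.5 - 1108.5 - 4251.0 = -675.5
Services: 495.6
Primary income: 840.5 + 283.6 - 178.2 - 907.1 = 38.8
Secondary income: -217.6 + 431.6 - 305.7 = -91.7
Current account = (-675.5) + 495.6 + 38.8 + (-91.7) = -232.8
(Excluded from the current account — financial account: borrowing by resident firms from foreign banks 979.4, foreign purchases of domestic corporate bonds 1191.1, purchases of foreign government bonds by domestic residents 1476.8, domestic pension funds' purchases of foreign equities 1167.4, new loans extended by domestic banks to foreign borrowers 1433.9; capital account: sale of embassy land to a foreign government 70.5.)

-232.8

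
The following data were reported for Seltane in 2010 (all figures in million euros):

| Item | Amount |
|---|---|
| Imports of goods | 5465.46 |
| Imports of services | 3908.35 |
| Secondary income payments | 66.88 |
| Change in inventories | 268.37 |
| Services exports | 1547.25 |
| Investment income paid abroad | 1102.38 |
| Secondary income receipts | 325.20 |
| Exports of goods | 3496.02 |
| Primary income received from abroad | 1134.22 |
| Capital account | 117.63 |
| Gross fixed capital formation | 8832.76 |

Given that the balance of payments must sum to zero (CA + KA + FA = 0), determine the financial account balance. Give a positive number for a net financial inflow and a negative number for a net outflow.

Goods balance = 3496.02 - 5465.46 = -1969.44
Services balance = 1547.25 - 3908.35 = -2361.10
Trade balance (goods + services) = -1969.44 + (-2361.10) = -4330.54
Net primary income = 1134.22 - 1102.38 = 31.84
Net secondary income = 325.20 - 66.88 = 258.32
Current account = -4330.54 + 31.84 + 258.32 = -4040.38
Financial account = -(-4040.38 + 117.63) = 3922.75

3922.75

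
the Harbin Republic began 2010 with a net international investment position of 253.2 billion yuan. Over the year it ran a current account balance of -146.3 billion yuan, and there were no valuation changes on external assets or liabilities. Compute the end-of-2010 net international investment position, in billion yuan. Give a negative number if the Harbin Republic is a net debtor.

106.9

With no valuation effects, change in NIIP = current account = -146.3
End-of-year NIIP = 253.2 + (-146.3) = 106.9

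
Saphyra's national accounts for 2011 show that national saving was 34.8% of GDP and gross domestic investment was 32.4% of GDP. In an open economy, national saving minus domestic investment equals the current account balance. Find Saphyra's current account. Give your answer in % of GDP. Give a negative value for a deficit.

CA = S - I = 34.8 - 32.4 = 2.4

2.4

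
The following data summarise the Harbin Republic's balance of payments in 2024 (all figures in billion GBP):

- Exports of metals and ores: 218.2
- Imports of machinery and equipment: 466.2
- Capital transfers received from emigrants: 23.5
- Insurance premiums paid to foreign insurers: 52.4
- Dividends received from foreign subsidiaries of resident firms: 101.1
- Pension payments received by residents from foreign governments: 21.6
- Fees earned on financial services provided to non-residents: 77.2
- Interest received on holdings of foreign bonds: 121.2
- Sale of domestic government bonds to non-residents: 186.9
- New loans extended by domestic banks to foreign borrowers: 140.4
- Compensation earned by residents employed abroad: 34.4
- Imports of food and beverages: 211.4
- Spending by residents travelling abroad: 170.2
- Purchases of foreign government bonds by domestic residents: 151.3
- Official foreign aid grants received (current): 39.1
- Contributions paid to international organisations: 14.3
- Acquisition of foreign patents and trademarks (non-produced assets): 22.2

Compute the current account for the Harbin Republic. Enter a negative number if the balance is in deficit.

-301.7

Goods: -211.4 + 218.2 - 466.2 = -459.4
Services: 77.2 - 52.4 - 170.2 = -145.4
Primary income: 34.4 + 121.2 + 101.1 = 256.7
Secondary income: 21.6 + 39.1 - 14.3 = 46.4
Current account = (-459.4) + (-145.4) + 256.7 + 46.4 = -301.7
(Excluded from the current account — capital account: capital transfers received from emigrants 23.5, acquisition of foreign patents and trademarks (non-produced assets) 22.2; financial account: sale of domestic government bonds to non-residents 186.9, new loans extended by domestic banks to foreign borrowers 140.4, purchases of foreign government bonds by domestic residents 151.3.)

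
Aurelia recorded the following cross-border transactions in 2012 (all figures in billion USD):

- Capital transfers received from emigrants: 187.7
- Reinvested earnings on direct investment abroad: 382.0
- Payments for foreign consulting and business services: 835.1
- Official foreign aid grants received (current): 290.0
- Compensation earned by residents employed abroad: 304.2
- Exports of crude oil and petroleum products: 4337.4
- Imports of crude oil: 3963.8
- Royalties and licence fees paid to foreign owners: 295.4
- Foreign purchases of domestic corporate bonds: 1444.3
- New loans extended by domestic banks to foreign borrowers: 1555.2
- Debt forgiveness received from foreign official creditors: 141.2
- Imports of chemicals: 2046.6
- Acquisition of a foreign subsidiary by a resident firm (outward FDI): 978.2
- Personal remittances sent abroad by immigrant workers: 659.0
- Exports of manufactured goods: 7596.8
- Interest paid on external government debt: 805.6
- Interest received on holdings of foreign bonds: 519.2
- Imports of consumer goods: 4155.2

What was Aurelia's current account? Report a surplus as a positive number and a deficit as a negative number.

668.9

Goods: -4155.2 + 4337.4 - 2046.6 - 3963.8 + 7596.8 = 1768.6
Services: -295.4 - 835.1 = -1130.5
Primary income: 382.0 + 519.2 + 304.2 - 805.6 = 399.8
Secondary income: -659.0 + 290.0 = -369.0
Current account = 1768.6 + (-1130.5) + 399.8 + (-369.0) = 668.9
(Excluded from the current account — capital account: capital transfers received from emigrants 187.7, debt forgiveness received from foreign official creditors 141.2; financial account: foreign purchases of domestic corporate bonds 1444.3, new loans extended by domestic banks to foreign borrowers 1555.2, acquisition of a foreign subsidiary by a resident firm (outward FDI) 978.2.)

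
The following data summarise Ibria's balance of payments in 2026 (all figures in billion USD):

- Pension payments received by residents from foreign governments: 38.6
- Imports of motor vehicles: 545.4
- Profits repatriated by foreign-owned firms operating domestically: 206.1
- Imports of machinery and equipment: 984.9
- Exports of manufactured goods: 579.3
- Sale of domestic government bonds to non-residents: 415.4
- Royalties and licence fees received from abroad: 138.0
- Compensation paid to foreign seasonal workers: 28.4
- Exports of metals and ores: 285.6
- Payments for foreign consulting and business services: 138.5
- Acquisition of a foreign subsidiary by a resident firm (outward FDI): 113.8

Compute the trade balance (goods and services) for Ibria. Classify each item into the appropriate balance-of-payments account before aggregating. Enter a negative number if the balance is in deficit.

Goods: 579.3 + 285.6 - 545.4 - 984.9 = -665.4
Services: 138.0 - 138.5 = -0.5
Trade balance = -665.4 + (-0.5) = -665.9
(Excluded from the trade balance — secondary income: pension payments received by residents from foreign governments 38.6; primary income: profits repatriated by foreign-owned firms operating domestically 206.1, compensation paid to foreign seasonal workers 28.4; financial account: sale of domestic government bonds to non-residents 415.4, acquisition of a foreign subsidiary by a resident firm (outward FDI) 113.8.)

-665.9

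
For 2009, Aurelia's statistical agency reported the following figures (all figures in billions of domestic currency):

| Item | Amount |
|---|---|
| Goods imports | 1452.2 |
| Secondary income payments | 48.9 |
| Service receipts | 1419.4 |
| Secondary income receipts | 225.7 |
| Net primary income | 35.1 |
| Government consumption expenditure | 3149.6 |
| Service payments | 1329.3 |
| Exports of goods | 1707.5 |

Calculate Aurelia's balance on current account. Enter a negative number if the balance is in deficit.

557.3

Goods balance = 1707.5 - 1452.2 = 255.3
Services balance = 1419.4 - 1329.3 = 90.1
Trade balance (goods + services) = 255.3 + 90.1 = 345.4
Net primary income = 35.1
Net secondary income = 225.7 - 48.9 = 176.8
Current account = 345.4 + 35.1 + 176.8 = 557.3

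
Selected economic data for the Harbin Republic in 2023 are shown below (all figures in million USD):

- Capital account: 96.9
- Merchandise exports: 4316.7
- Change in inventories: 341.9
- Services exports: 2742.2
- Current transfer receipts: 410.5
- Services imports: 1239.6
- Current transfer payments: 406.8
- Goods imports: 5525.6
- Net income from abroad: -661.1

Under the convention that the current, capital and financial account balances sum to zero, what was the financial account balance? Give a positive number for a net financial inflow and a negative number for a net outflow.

266.8

Goods balance = 4316.7 - 5525.6 = -1208.9
Services balance = 2742.2 - 1239.6 = 1502.6
Trade balance (goods + services) = -1208.9 + 1502.6 = 293.7
Net primary income = -661.1
Net secondary income = 410.5 - 406.8 = 3.7
Current account = 293.7 + (-661.1) + 3.7 = -363.7
Financial account = -(-363.7 + 96.9) = 266.8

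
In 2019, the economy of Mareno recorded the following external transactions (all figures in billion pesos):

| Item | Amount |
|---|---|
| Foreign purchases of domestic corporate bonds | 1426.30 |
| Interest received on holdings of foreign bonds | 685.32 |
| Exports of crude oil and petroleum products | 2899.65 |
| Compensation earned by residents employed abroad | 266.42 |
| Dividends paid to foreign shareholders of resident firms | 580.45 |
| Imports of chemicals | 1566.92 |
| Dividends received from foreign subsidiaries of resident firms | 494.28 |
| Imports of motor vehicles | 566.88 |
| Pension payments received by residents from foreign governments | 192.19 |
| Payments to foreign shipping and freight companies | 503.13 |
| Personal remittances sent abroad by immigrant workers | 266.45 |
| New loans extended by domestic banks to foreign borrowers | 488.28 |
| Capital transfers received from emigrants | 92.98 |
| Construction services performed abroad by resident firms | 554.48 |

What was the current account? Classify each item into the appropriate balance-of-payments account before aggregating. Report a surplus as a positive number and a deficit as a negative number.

1608.51

Goods: -566.88 + 2899.65 - 1566.92 = 765.85
Services: -503.13 + 554.48 = 51.35
Primary income: 685.32 + 266.42 + 494.28 - 580.45 = 865.57
Secondary income: 192.19 - 266.45 = -74.26
Current account = 765.85 + 51.35 + 865.57 + (-74.26) = 1608.51
(Excluded from the current account — financial account: foreign purchases of domestic corporate bonds 1426.30, new loans extended by domestic banks to foreign borrowers 488.28; capital account: capital transfers received from emigrants 92.98.)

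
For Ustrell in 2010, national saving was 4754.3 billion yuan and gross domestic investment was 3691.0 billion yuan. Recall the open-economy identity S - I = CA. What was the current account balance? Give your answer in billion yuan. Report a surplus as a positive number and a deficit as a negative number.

CA = S - I = 4754.3 - 3691.0 = 1063.3

1063.3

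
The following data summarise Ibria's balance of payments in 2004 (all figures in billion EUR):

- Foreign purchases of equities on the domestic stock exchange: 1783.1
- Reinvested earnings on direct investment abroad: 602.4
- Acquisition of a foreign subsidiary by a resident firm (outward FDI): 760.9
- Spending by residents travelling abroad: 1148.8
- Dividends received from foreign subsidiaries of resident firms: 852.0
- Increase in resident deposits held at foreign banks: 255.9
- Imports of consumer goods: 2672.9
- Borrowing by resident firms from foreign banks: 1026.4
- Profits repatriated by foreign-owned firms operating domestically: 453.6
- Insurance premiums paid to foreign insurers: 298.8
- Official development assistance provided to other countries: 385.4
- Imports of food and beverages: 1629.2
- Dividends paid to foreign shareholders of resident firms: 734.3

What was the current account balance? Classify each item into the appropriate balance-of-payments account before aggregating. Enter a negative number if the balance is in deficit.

Goods: -1629.2 - 2672.9 = -4302.1
Services: -1148.8 - 298.8 = -1447.6
Primary income: -734.3 - 453.6 + 602.4 + 852.0 = 266.5
Secondary income: -385.4
Current account = (-4302.1) + (-1447.6) + 266.5 + (-385.4) = -5868.6
(Excluded from the current account — financial account: foreign purchases of equities on the domestic stock exchange 1783.1, acquisition of a foreign subsidiary by a resident firm (outward FDI) 760.9, increase in resident deposits held at foreign banks 255.9, borrowing by resident firms from foreign banks 1026.4.)

-5868.6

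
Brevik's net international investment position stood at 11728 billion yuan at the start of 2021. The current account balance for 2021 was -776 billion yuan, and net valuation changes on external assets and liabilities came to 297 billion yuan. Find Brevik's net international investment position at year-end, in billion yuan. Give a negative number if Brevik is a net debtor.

Change in NIIP = current account + net valuation change = -776 + 297 = -479
End-of-year NIIP = 11728 + (-479) = 11249

11249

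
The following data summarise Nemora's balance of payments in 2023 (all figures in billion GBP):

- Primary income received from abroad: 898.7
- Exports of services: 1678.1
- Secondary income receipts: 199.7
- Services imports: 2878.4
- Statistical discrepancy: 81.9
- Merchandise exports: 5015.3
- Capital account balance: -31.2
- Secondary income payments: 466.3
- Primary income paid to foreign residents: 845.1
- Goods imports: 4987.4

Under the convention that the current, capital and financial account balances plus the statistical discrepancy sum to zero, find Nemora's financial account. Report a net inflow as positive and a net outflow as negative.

1334.7

Goods balance = 5015.3 - 4987.4 = 27.9
Services balance = 1678.1 - 2878.4 = -1200.3
Trade balance (goods + services) = 27.9 + (-1200.3) = -1172.4
Net primary income = 898.7 - 845.1 = 53.6
Net secondary income = 199.7 - 466.3 = -266.6
Current account = -1172.4 + 53.6 + (-266.6) = -1385.4
Financial account = -(-1385.4 + (-31.2) + 81.9) = 1334.7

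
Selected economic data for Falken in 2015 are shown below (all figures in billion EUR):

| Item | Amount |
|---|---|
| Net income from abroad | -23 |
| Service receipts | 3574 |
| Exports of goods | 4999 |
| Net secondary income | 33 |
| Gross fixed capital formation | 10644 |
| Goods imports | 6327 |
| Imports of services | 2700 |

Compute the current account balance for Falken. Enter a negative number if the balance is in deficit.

Goods balance = 4999 - 6327 = -1328
Services balance = 3574 - 2700 = 874
Trade balance (goods + services) = -1328 + 874 = -454
Net primary income = -23
Net secondary income = 33
Current account = -454 + (-23) + 33 = -444

-444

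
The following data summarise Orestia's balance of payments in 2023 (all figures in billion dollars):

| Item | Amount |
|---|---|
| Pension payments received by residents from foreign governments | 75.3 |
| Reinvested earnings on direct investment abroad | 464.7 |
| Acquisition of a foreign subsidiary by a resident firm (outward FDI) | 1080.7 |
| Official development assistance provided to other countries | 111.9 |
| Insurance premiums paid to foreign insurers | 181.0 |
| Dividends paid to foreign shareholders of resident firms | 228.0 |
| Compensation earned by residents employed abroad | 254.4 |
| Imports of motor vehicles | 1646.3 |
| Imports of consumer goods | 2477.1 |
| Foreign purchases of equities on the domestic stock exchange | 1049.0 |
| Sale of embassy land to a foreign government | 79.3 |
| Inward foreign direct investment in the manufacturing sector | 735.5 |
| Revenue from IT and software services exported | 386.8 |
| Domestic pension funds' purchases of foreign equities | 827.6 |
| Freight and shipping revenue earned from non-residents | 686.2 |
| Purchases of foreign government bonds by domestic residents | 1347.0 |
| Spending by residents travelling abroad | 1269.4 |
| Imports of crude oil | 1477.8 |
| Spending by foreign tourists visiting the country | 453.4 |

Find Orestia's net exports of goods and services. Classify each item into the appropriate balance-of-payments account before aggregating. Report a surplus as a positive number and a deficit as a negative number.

Goods: -2477.1 - 1477.8 - 1646.3 = -5601.2
Services: 453.4 - 181.0 + 686.2 + 386.8 - 1269.4 = 76.0
Trade balance = -5601.2 + 76.0 = -5525.2
(Excluded from the trade balance — secondary income: pension payments received by residents from foreign governments 75.3, official development assistance provided to other countries 111.9; primary income: reinvested earnings on direct investment abroad 464.7, dividends paid to foreign shareholders of resident firms 228.0, compensation earned by residents employed abroad 254.4; financial account: acquisition of a foreign subsidiary by a resident firm (outward FDI) 1080.7, foreign purchases of equities on the domestic stock exchange 1049.0, inward foreign direct investment in the manufacturing sector 735.5, domestic pension funds' purchases of foreign equities 827.6, purchases of foreign government bonds by domestic residents 1347.0; capital account: sale of embassy land to a foreign government 79.3.)

-5525.2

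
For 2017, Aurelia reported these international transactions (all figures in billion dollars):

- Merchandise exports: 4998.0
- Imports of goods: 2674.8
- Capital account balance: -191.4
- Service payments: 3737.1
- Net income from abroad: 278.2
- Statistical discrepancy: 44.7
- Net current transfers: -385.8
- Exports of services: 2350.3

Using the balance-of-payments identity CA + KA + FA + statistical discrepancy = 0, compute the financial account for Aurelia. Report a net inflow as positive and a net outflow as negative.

Goods balance = 4998.0 - 2674.8 = 2323.2
Services balance = 2350.3 - 3737.1 = -1386.8
Trade balance (goods + services) = 2323.2 + (-1386.8) = 936.4
Net primary income = 278.2
Net secondary income = -385.8
Current account = 936.4 + 278.2 + (-385.8) = 828.8
Financial account = -(828.8 + (-191.4) + 44.7) = -682.1

-682.1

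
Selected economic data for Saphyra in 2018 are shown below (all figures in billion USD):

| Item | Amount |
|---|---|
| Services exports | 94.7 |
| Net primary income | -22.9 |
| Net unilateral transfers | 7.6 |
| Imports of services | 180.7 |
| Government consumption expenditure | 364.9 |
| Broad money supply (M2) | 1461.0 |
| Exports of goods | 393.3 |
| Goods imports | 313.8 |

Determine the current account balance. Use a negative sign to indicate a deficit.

Goods balance = 393.3 - 313.8 = 79.5
Services balance = 94.7 - 180.7 = -86.0
Trade balance (goods + services) = 79.5 + (-86.0) = -6.5
Net primary income = -22.9
Net secondary income = 7.6
Current account = -6.5 + (-22.9) + 7.6 = -21.8

-21.8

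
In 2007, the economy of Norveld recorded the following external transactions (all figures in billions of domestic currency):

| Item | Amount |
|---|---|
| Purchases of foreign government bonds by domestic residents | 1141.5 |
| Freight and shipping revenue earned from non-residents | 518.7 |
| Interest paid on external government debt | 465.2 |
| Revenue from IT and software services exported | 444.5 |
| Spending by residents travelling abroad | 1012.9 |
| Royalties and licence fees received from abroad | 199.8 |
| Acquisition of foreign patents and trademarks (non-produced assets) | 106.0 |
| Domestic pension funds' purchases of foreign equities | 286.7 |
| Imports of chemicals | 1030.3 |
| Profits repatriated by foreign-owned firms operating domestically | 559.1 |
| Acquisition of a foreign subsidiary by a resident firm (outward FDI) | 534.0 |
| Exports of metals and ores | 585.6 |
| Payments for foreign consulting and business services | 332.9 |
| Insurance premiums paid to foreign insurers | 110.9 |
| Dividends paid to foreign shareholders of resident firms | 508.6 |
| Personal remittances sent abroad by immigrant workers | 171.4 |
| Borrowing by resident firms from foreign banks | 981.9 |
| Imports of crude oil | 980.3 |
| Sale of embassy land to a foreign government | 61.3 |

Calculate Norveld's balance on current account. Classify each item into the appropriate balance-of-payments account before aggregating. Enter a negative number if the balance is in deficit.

-3423.0

Goods: -1030.3 + 585.6 - 980.3 = -1425.0
Services: -332.9 - 110.9 + 199.8 + 444.5 - 1012.9 + 518.7 = -293.7
Primary income: -465.2 - 508.6 - 559.1 = -1532.9
Secondary income: -171.4
Current account = (-1425.0) + (-293.7) + (-1532.9) + (-171.4) = -3423.0
(Excluded from the current account — financial account: purchases of foreign government bonds by domestic residents 1141.5, domestic pension funds' purchases of foreign equities 286.7, acquisition of a foreign subsidiary by a resident firm (outward FDI) 534.0, borrowing by resident firms from foreign banks 981.9; capital account: acquisition of foreign patents and trademarks (non-produced assets) 106.0, sale of embassy land to a foreign government 61.3.)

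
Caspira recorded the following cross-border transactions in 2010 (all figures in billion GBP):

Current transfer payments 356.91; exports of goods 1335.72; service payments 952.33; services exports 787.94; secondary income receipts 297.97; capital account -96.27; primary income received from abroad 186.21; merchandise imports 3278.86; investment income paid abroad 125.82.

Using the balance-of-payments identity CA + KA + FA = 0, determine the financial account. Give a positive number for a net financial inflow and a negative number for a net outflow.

2202.35

Goods balance = 1335.72 - 3278.86 = -1943.14
Services balance = 787.94 - 952.33 = -164.39
Trade balance (goods + services) = -1943.14 + (-164.39) = -2107.53
Net primary income = 186.21 - 125.82 = 60.39
Net secondary income = 297.97 - 356.91 = -58.94
Current account = -2107.53 + 60.39 + (-58.94) = -2106.08
Financial account = -(-2106.08 + (-96.27)) = 2202.35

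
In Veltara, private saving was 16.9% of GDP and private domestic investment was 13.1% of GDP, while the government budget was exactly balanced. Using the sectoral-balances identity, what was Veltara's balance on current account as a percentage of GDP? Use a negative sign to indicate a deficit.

By the sectoral-balances identity, CA = (S_private - I) + (T - G).
Private balance = 16.9 - 13.1 = 3.8
Government balance (T - G) = 0
CA = 3.8 + -0.0 = 3.8

3.8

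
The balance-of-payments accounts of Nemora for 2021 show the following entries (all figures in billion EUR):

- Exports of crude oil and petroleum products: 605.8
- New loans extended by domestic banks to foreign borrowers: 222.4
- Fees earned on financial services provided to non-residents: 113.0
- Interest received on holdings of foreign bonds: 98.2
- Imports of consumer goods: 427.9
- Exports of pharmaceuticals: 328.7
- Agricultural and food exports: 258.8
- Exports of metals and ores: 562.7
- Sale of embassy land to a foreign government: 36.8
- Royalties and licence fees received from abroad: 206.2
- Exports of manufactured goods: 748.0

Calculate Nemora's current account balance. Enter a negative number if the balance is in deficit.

2493.5

Goods: 562.7 + 748.0 + 605.8 - 427.9 + 328.7 + 258.8 = 2076.1
Services: 113.0 + 206.2 = 319.2
Primary income: 98.2
Current account = 2076.1 + 319.2 + 98.2 = 2493.5
(Excluded from the current account — financial account: new loans extended by domestic banks to foreign borrowers 222.4; capital account: sale of embassy land to a foreign government 36.8.)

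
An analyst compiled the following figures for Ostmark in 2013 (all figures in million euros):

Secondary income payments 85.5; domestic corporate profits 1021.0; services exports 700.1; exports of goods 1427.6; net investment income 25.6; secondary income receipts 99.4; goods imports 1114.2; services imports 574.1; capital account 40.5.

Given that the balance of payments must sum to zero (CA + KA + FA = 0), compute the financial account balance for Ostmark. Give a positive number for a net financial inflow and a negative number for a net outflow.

-519.4

Goods balance = 1427.6 - 1114.2 = 313.4
Services balance = 700.1 - 574.1 = 126.0
Trade balance (goods + services) = 313.4 + 126.0 = 439.4
Net primary income = 25.6
Net secondary income = 99.4 - 85.5 = 13.9
Current account = 439.4 + 25.6 + 13.9 = 478.9
Financial account = -(478.9 + 40.5) = -519.4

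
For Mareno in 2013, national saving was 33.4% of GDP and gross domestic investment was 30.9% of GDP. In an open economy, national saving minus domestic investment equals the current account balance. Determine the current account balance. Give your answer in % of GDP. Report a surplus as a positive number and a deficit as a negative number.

2.5

CA = S - I = 33.4 - 30.9 = 2.5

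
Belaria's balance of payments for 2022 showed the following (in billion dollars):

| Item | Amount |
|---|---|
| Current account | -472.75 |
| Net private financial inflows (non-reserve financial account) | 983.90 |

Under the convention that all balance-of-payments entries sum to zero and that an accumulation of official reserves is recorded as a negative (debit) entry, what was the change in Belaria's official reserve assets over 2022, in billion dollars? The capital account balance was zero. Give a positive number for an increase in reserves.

511.15

Official reserve transactions balance = -((-472.75) + 983.90) = -511.15
An accumulation of reserves is recorded as a debit (negative entry), so the change in the stock of reserves is the negative of that balance.
Change in official reserves = -(-511.15) = 511.15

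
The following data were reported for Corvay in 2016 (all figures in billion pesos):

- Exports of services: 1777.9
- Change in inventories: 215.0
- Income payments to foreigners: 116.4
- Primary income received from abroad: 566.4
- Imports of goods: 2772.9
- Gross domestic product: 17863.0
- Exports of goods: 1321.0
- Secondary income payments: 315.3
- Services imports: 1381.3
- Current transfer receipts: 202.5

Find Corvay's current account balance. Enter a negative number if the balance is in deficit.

Goods balance = 1321.0 - 2772.9 = -1451.9
Services balance = 1777.9 - 1381.3 = 396.6
Trade balance (goods + services) = -1451.9 + 396.6 = -1055.3
Net primary income = 566.4 - 116.4 = 450.0
Net secondary income = 202.5 - 315.3 = -112.8
Current account = -1055.3 + 450.0 + (-112.8) = -718.1

-718.1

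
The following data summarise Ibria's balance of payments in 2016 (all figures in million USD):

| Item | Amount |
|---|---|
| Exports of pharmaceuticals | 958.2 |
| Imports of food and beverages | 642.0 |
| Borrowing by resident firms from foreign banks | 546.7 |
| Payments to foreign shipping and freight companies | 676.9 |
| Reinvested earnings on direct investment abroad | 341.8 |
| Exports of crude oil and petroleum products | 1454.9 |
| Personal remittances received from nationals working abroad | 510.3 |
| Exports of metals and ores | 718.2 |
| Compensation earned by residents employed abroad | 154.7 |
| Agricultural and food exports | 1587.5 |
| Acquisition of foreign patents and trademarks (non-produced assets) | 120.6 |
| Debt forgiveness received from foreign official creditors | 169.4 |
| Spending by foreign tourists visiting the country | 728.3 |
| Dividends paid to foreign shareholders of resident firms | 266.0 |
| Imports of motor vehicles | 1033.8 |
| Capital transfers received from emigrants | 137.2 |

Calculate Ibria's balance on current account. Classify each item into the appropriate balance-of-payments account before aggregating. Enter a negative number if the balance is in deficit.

Goods: 958.2 + 1587.5 + 1454.9 + 718.2 - 1033.8 - 642.0 = 3043.0
Services: 728.3 - 676.9 = 51.4
Primary income: 154.7 + 341.8 - 266.0 = 230.5
Secondary income: 510.3
Current account = 3043.0 + 51.4 + 230.5 + 510.3 = 3835.2
(Excluded from the current account — financial account: borrowing by resident firms from foreign banks 546.7; capital account: acquisition of foreign patents and trademarks (non-produced assets) 120.6, debt forgiveness received from foreign official creditors 169.4, capital transfers received from emigrants 137.2.)

3835.2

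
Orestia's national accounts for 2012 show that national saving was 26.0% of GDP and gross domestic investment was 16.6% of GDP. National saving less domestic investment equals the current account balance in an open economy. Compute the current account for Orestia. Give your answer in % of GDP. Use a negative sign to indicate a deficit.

9.4

S - I = CA (net lending to the rest of the world).
CA = S - I = 26.0 - 16.6 = 9.4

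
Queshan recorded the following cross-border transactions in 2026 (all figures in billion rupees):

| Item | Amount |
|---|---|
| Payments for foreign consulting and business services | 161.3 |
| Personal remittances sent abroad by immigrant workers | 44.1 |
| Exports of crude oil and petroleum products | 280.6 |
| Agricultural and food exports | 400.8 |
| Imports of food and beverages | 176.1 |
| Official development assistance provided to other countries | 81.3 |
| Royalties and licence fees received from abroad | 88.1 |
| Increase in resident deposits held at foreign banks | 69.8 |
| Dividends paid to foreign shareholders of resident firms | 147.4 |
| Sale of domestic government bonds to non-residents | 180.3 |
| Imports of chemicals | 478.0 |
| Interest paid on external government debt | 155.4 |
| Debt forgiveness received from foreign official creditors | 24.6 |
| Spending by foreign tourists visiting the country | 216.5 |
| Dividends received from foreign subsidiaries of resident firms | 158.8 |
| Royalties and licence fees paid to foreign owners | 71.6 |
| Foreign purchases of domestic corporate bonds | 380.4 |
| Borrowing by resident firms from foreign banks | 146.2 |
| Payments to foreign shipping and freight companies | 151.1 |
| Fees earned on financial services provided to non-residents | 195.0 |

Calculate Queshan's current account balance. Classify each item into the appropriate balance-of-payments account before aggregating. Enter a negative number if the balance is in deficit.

-126.5

Goods: -478.0 + 400.8 - 176.1 + 280.6 = 27.3
Services: 88.1 + 195.0 - 71.6 - 151.1 + 216.5 - 161.3 = 115.6
Primary income: -155.4 + 158.8 - 147.4 = -144.0
Secondary income: -44.1 - 81.3 = -125.4
Current account = 27.3 + 115.6 + (-144.0) + (-125.4) = -126.5
(Excluded from the current account — financial account: increase in resident deposits held at foreign banks 69.8, sale of domestic government bonds to non-residents 180.3, foreign purchases of domestic corporate bonds 380.4, borrowing by resident firms from foreign banks 146.2; capital account: debt forgiveness received from foreign official creditors 24.6.)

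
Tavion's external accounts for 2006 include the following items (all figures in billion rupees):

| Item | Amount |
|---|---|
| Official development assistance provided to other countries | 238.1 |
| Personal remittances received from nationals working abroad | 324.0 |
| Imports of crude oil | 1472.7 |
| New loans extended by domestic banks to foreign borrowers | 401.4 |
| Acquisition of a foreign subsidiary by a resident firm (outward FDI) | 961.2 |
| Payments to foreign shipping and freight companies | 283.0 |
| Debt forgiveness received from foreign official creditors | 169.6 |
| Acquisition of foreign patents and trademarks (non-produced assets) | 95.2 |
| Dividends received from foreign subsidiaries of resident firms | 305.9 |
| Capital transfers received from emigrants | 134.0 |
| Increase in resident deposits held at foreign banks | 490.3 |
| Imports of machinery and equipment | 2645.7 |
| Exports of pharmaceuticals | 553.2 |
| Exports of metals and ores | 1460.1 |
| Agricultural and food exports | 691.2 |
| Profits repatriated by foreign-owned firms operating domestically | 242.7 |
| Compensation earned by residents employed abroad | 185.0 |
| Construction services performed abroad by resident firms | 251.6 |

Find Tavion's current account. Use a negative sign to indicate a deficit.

Goods: 553.2 + 1460.1 - 2645.7 - 1472.7 + 691.2 = -1413.9
Services: 251.6 - 283.0 = -31.4
Primary income: 305.9 + 185.0 - 242.7 = 248.2
Secondary income: 324.0 - 238.1 = 85.9
Current account = (-1413.9) + (-31.4) + 248.2 + 85.9 = -1111.2
(Excluded from the current account — financial account: new loans extended by domestic banks to foreign borrowers 401.4, acquisition of a foreign subsidiary by a resident firm (outward FDI) 961.2, increase in resident deposits held at foreign banks 490.3; capital account: debt forgiveness received from foreign official creditors 169.6, acquisition of foreign patents and trademarks (non-produced assets) 95.2, capital transfers received from emigrants 134.0.)

-1111.2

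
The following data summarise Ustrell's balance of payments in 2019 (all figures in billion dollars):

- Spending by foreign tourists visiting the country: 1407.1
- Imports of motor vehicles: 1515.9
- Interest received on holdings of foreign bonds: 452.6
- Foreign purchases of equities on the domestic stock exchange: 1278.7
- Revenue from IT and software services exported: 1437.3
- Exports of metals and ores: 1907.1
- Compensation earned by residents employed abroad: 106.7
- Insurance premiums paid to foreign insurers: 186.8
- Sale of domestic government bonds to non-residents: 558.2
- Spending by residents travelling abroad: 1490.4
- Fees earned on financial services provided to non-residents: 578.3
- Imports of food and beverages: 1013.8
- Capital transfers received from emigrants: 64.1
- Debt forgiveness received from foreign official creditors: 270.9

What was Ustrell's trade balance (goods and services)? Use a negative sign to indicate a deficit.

1122.9

Goods: -1013.8 + 1907.1 - 1515.9 = -622.6
Services: -1490.4 + 1407.1 + 578.3 - 186.8 + 1437.3 = 1745.5
Trade balance = -622.6 + 1745.5 = 1122.9
(Excluded from the trade balance — primary income: interest received on holdings of foreign bonds 452.6, compensation earned by residents employed abroad 106.7; financial account: foreign purchases of equities on the domestic stock exchange 1278.7, sale of domestic government bonds to non-residents 558.2; capital account: capital transfers received from emigrants 64.1, debt forgiveness received from foreign official creditors 270.9.)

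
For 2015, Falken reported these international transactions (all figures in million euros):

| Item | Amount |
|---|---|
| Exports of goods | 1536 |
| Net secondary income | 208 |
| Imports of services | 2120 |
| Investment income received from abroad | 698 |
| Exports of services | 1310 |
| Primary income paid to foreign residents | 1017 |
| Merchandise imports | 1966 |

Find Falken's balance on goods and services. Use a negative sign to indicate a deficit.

-1240

Goods balance = 1536 - 1966 = -430
Services balance = 1310 - 2120 = -810
Trade balance (goods + services) = -430 + (-810) = -1240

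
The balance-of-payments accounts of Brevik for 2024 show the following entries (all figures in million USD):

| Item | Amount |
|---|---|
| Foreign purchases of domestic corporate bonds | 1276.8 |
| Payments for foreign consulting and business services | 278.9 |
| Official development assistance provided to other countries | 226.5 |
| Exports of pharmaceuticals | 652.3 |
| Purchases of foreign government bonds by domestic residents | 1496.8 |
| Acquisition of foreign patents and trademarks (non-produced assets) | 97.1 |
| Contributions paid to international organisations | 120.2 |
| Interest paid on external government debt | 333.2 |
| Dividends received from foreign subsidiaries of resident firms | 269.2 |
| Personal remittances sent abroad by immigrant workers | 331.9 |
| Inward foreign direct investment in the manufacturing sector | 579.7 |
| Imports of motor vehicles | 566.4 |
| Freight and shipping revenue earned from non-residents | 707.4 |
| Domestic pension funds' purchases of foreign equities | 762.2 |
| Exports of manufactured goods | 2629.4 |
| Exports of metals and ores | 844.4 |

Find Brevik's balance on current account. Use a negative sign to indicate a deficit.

Goods: 2629.4 + 844.4 - 566.4 + 652.3 = 3559.7
Services: 707.4 - 278.9 = 428.5
Primary income: 269.2 - 333.2 = -64.0
Secondary income: -331.9 - 120.2 - 226.5 = -678.6
Current account = 3559.7 + 428.5 + (-64.0) + (-678.6) = 3245.6
(Excluded from the current account — financial account: foreign purchases of domestic corporate bonds 1276.8, purchases of foreign government bonds by domestic residents 1496.8, inward foreign direct investment in the manufacturing sector 579.7, domestic pension funds' purchases of foreign equities 762.2; capital account: acquisition of foreign patents and trademarks (non-produced assets) 97.1.)

3245.6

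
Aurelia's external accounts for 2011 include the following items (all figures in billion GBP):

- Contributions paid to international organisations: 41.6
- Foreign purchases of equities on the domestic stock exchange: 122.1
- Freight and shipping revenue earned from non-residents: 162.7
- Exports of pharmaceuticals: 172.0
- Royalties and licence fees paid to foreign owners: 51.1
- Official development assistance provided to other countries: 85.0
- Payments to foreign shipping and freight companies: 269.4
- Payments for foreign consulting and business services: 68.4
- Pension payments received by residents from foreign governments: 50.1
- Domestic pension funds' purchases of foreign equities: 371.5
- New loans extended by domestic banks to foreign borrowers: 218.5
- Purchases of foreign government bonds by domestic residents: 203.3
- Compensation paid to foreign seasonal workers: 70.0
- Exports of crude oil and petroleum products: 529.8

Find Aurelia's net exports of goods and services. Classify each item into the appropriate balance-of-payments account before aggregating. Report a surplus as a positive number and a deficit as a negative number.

475.6

Goods: 172.0 + 529.8 = 701.8
Services: 162.7 - 68.4 - 51.1 - 269.4 = -226.2
Trade balance = 701.8 + (-226.2) = 475.6
(Excluded from the trade balance — secondary income: contributions paid to international organisations 41.6, official development assistance provided to other countries 85.0, pension payments received by residents from foreign governments 50.1; financial account: foreign purchases of equities on the domestic stock exchange 122.1, domestic pension funds' purchases of foreign equities 371.5, new loans extended by domestic banks to foreign borrowers 218.5, purchases of foreign government bonds by domestic residents 203.3; primary income: compensation paid to foreign seasonal workers 70.0.)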